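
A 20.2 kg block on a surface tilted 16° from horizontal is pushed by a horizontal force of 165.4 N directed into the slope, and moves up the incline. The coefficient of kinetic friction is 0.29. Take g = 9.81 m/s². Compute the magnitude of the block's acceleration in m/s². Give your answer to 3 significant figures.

1.78 m/s²

The horizontal push has components F cos 16° = 165.4 × 0.9613 = 158.999 N up the incline and F sin 16° = 165.4 × 0.2756 = 45.584 N pressing into the surface.
The normal force is therefore N = mg cos 16° + F sin 16° = 190.493 + 45.584 = 236.077 N, and kinetic friction down the slope is μN = 0.29 × 236.077 = 68.462 N.
Along the incline: F cos 16° − mg sin 16° − μN = ma, so 158.999 − 54.613 − 68.462 = 20.2 a, giving a = 1.7784 m/s².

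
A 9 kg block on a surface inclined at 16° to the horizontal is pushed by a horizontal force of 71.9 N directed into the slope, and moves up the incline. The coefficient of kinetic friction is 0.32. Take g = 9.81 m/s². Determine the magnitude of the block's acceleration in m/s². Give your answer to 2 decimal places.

1.25 m/s²

The horizontal push has components F cos 16° = 71.9 × 0.9613 = 69.117 N up the incline and F sin 16° = 71.9 × 0.2756 = 19.816 N pressing into the surface.
The normal force is therefore N = mg cos 16° + F sin 16° = 84.873 + 19.816 = 104.689 N, and kinetic friction down the slope is μN = 0.32 × 104.689 = 33.500 N.
Along the incline: F cos 16° − mg sin 16° − μN = ma, so 69.117 − 24.333 − 33.500 = 9 a, giving a = 1.2538 m/s².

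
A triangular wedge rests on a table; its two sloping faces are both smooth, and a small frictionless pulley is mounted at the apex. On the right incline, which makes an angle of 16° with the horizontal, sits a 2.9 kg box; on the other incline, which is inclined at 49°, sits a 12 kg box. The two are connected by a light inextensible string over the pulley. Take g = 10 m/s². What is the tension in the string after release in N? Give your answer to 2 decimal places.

Resolve each weight along its own incline: the 2.9 kg mass has component 2.9 × 10 × sin 16° = 7.993 N down its slope, and the 12 kg mass has 12 × 10 × sin 49° = 90.565 N down its slope.
The 12 kg side's 90.565 N exceeds the other side's 7.993 N, so that mass slides down and the 2.9 kg mass slides up. Taking that direction as positive, Newton's second law for the whole system gives 90.565 − 7.993 = (2.9 + 12) a, so a = 82.572 / 14.9 = 5.5417 m/s².
For the 2.9 kg mass (up-slope positive): T − 7.993 = 2.9 × 5.5417, so T = 24.064 N.

24.06 N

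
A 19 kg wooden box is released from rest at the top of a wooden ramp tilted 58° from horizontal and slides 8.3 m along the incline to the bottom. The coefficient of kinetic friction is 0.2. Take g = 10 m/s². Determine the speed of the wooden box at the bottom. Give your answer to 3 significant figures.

The weight component along the incline is mg sin 58° = 161.129 N and the normal force is N = mg cos 58° = 100.685 N.
Friction up the slope is f = μN = 0.2 × 100.685 = 20.137 N, so the net downslope force is 161.129 − 20.137 = 140.992 N and a = 140.992 / 19 = 7.4206 m/s².
Starting from rest over a distance of 8.3 m, v² = 2aL = 2 × 7.4206 × 8.3 = 123.1820, so v = 11.0987 m/s.

11.1 m/s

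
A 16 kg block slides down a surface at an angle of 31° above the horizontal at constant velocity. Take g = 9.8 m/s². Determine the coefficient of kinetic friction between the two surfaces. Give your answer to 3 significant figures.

0.601

At constant velocity the net force along the incline is zero: mg sin 31° = μ mg cos 31°.
So μ = tan 31° = 0.5150 / 0.8572 = 0.6008.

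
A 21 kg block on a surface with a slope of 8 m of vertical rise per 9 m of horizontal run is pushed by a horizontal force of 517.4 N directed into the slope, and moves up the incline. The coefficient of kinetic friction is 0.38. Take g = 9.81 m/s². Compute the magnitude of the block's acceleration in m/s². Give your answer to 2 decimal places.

2.89 m/s²

The horizontal push has components F cos 41.63° = 517.4 × 0.7474 = 386.705 N up the incline and F sin 41.63° = 517.4 × 0.6644 = 343.761 N pressing into the surface.
The normal force is therefore N = mg cos 41.63° + F sin 41.63° = 153.972 + 343.761 = 497.733 N, and kinetic friction down the slope is μN = 0.38 × 497.733 = 189.139 N.
Along the incline: F cos 41.63° − mg sin 41.63° − μN = ma, so 386.705 − 136.873 − 189.139 = 21 a, giving a = 2.8901 m/s².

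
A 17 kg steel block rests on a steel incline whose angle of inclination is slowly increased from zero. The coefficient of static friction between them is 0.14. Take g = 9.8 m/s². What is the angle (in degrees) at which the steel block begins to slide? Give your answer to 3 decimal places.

7.970°

At the threshold of sliding, static friction is at its maximum μ_s N and exactly balances the weight component along the incline: mg sin θ = μ_s mg cos θ.
Hence tan θ = μ_s = 0.14, so θ = arctan(0.14) = 7.9696°.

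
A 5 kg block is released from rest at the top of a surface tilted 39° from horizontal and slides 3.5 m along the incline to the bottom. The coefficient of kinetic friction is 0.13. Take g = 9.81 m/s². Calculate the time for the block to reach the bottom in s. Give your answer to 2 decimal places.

1.16 s

The weight component along the incline is mg sin 39° = 30.868 N and the normal force is N = mg cos 39° = 38.119 N.
Friction up the slope is f = μN = 0.13 × 38.119 = 4.955 N, so the net downslope force is 30.868 − 4.955 = 25.913 N and a = 25.913 / 5 = 5.1826 m/s².
Starting from rest, L = ½at², so t = √(2L/a) = √(2 × 3.5 / 5.1826) = 1.1622 s.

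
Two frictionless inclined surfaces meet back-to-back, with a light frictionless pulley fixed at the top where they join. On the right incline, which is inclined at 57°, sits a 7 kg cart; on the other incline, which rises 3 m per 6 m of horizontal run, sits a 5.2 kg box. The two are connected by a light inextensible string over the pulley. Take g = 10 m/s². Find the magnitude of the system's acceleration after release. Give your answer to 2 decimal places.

2.91 m/s²

Resolve each weight along its own incline: the 7 kg mass has component 7 × 10 × sin 57° = 58.707 N down its slope, and the 5.2 kg mass has 5.2 × 10 × sin 26.57° = 23.255 N down its slope.
The 7 kg side's 58.707 N exceeds the other side's 23.255 N, so that mass slides down and the 5.2 kg mass slides up. Taking that direction as positive, Newton's second law for the whole system gives 58.707 − 23.255 = (7 + 5.2) a, so a = 35.452 / 12.2 = 2.9059 m/s².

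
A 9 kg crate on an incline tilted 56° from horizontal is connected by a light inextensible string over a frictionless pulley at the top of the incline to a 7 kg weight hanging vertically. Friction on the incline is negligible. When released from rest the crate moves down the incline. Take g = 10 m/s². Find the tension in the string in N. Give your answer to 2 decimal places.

For the crate on the incline: the weight component along the slope is m₁g sin 56° = 9 × 10 × 0.8290 = 74.610 N and the normal force is N = m₁g cos 56° = 50.327 N.
Newton's second law for the crate (down-slope positive): 74.610 − T = 9 a. For the hanging weight (upward positive): T − 7 × 10 = 7 a.
Adding the two equations eliminates T: 4.610 = 16 a, so a = 0.2881 m/s².
Then from the hanging weight's equation, T = 7 × (10 + 0.2881) = 72.017 N.

72.02 N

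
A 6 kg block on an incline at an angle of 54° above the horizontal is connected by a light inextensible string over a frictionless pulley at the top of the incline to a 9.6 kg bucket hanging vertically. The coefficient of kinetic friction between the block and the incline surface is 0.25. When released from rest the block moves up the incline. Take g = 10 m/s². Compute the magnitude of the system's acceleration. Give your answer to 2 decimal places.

2.48 m/s²

For the block on the incline: the weight component along the slope is m₁g sin 54° = 6 × 10 × 0.8090 = 48.540 N and the normal force is N = m₁g cos 54° = 35.267 N.
Kinetic friction opposes the block's motion up the incline: f = μN = 0.25 × 35.267 = 8.817 N acting down the slope.
Newton's second law for the block (up-slope positive): T − 48.540 − 8.817 = 6 a. For the hanging bucket (downward positive): 9.6 × 10 − T = 9.6 a.
Adding the two equations eliminates T: 38.643 = 15.6 a, so a = 2.4771 m/s².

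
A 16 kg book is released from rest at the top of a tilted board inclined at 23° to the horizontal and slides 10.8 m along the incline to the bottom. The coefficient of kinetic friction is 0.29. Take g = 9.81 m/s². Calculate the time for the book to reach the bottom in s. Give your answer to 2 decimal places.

4.22 s

The weight component along the incline is mg sin 23° = 61.329 N and the normal force is N = mg cos 23° = 144.482 N.
Friction up the slope is f = μN = 0.29 × 144.482 = 41.900 N, so the net downslope force is 61.329 − 41.900 = 19.429 N and a = 19.429 / 16 = 1.2143 m/s².
Starting from rest, L = ½at², so t = √(2L/a) = √(2 × 10.8 / 1.2143) = 4.2176 s.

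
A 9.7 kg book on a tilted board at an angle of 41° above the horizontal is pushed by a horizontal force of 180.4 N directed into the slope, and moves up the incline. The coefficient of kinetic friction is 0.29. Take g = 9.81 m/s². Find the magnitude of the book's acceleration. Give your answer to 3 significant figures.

1.91 m/s²

The horizontal push has components F cos 41° = 180.4 × 0.7547 = 136.148 N up the incline and F sin 41° = 180.4 × 0.6561 = 118.360 N pressing into the surface.
The normal force is therefore N = mg cos 41° + F sin 41° = 71.815 + 118.360 = 190.175 N, and kinetic friction down the slope is μN = 0.29 × 190.175 = 55.151 N.
Along the incline: F cos 41° − mg sin 41° − μN = ma, so 136.148 − 62.433 − 55.151 = 9.7 a, giving a = 1.9138 m/s².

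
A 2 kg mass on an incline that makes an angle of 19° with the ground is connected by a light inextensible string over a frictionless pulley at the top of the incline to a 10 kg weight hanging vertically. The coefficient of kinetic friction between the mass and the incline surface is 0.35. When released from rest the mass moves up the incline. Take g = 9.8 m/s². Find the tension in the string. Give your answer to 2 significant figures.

27 N

For the mass on the incline: the weight component along the slope is m₁g sin 19° = 2 × 9.8 × 0.3256 = 6.382 N and the normal force is N = m₁g cos 19° = 18.532 N.
Kinetic friction opposes the mass's motion up the incline: f = μN = 0.35 × 18.532 = 6.486 N acting down the slope.
Newton's second law for the mass (up-slope positive): T − 6.382 − 6.486 = 2 a. For the hanging weight (downward positive): 10 × 9.8 − T = 10 a.
Adding the two equations eliminates T: 85.132 = 12 a, so a = 7.0943 m/s².
Then from the hanging weight's equation, T = 10 × (9.8 − 7.0943) = 27.057 N.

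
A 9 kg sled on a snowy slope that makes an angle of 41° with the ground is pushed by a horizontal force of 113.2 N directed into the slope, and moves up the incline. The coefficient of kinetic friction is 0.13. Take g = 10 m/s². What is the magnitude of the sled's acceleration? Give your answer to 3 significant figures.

0.878 m/s²

The horizontal push has components F cos 41° = 113.2 × 0.7547 = 85.432 N up the incline and F sin 41° = 113.2 × 0.6561 = 74.271 N pressing into the surface.
The normal force is therefore N = mg cos 41° + F sin 41° = 67.923 + 74.271 = 142.194 N, and kinetic friction down the slope is μN = 0.13 × 142.194 = 18.485 N.
Along the incline: F cos 41° − mg sin 41° − μN = ma, so 85.432 − 59.049 − 18.485 = 9 a, giving a = 0.8776 m/s².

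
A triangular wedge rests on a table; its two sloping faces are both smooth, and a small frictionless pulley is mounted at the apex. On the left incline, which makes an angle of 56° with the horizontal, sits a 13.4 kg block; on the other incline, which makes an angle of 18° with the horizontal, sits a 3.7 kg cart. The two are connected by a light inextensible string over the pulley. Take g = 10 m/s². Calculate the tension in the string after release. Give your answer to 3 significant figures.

Resolve each weight along its own incline: the 13.4 kg mass has component 13.4 × 10 × sin 56° = 111.091 N down its slope, and the 3.7 kg mass has 3.7 × 10 × sin 18° = 11.434 N down its slope.
The 13.4 kg side's 111.091 N exceeds the other side's 11.434 N, so that mass slides down and the 3.7 kg mass slides up. Taking that direction as positive, Newton's second law for the whole system gives 111.091 − 11.434 = (13.4 + 3.7) a, so a = 99.657 / 17.1 = 5.8279 m/s².
For the 3.7 kg mass (up-slope positive): T − 11.434 = 3.7 × 5.8279, so T = 32.997 N.

33.0 N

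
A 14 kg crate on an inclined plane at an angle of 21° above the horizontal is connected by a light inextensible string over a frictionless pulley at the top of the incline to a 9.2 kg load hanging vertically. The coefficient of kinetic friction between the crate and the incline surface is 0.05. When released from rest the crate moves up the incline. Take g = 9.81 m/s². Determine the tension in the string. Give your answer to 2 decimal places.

For the crate on the incline: the weight component along the slope is m₁g sin 21° = 14 × 9.81 × 0.3584 = 49.223 N and the normal force is N = m₁g cos 21° = 128.218 N.
Kinetic friction opposes the crate's motion up the incline: f = μN = 0.05 × 128.218 = 6.411 N acting down the slope.
Newton's second law for the crate (up-slope positive): T − 49.223 − 6.411 = 14 a. For the hanging load (downward positive): 9.2 × 9.81 − T = 9.2 a.
Adding the two equations eliminates T: 34.618 = 23.2 a, so a = 1.4922 m/s².
Then from the hanging load's equation, T = 9.2 × (9.81 − 1.4922) = 76.524 N.

76.52 N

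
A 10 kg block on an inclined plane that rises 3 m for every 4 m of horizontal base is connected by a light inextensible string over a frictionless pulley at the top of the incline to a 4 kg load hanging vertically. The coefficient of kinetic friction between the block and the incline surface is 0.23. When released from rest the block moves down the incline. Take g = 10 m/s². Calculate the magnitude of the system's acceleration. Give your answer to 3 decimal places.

For the block on the incline: the weight component along the slope is m₁g sin 36.87° = 10 × 10 × 0.6000 = 60.000 N and the normal force is N = m₁g cos 36.87° = 80.000 N.
Kinetic friction opposes the block's motion down the incline: f = μN = 0.23 × 80.000 = 18.400 N acting up the slope.
Newton's second law for the block (down-slope positive): 60.000 − 18.400 − T = 10 a. For the hanging load (upward positive): T − 4 × 10 = 4 a.
Adding the two equations eliminates T: 1.600 = 14 a, so a = 0.1143 m/s².

0.114 m/s²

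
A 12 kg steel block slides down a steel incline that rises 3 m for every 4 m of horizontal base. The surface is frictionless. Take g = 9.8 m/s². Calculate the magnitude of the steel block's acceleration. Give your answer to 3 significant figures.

5.88 m/s²

Resolving the weight along the incline: the component pulling the steel block down the slope is mg sin 36.87° = 12 × 9.8 × 0.6000 = 70.560 N, and the normal force is N = mg cos 36.87° = 12 × 9.8 × 0.8000 = 94.080 N.
With no friction the net force along the incline is 70.560 N, so a = g sin 36.87° = 70.560 / 12 = 5.8800 m/s².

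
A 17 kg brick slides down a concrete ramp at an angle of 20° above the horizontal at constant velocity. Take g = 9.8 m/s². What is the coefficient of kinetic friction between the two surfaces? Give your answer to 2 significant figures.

At constant velocity the net force along the incline is zero: mg sin 20° = μ mg cos 20°.
So μ = tan 20° = 0.3420 / 0.9397 = 0.3639.

0.36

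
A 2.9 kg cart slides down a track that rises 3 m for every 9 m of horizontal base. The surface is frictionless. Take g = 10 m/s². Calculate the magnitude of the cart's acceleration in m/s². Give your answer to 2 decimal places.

Resolving the weight along the incline: the component pulling the cart down the slope is mg sin 18.43° = 2.9 × 10 × 0.3162 = 9.170 N, and the normal force is N = mg cos 18.43° = 2.9 × 10 × 0.9487 = 27.512 N.
With no friction the net force along the incline is 9.170 N, so a = g sin 18.43° = 9.170 / 2.9 = 3.1621 m/s².

3.16 m/s²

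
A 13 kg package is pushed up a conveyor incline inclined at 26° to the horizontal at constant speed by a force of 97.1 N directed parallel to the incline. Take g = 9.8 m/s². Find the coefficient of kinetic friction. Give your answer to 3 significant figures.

0.360

At constant speed ΣF = 0 along the incline. The applied 97.1 N acts up the slope; the weight component mg sin 26° = 55.848 N and kinetic friction μN both act down the slope.
So 97.1 = 55.848 + μ × 114.506, giving μ = (97.1 − 55.848) / 114.506 = 0.3603.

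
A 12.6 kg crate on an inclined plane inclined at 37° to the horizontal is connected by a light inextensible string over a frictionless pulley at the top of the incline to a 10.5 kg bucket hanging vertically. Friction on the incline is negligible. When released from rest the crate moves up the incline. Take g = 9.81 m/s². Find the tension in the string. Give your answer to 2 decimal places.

For the crate on the incline: the weight component along the slope is m₁g sin 37° = 12.6 × 9.81 × 0.6018 = 74.386 N and the normal force is N = m₁g cos 37° = 98.716 N.
Newton's second law for the crate (up-slope positive): T − 74.386 = 12.6 a. For the hanging bucket (downward positive): 10.5 × 9.81 − T = 10.5 a.
Adding the two equations eliminates T: 28.619 = 23.1 a, so a = 1.2389 m/s².
Then from the hanging bucket's equation, T = 10.5 × (9.81 − 1.2389) = 89.997 N.

90.00 N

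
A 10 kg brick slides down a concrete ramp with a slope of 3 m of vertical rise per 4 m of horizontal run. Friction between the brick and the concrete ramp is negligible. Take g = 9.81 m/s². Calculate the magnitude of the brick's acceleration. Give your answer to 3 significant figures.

5.89 m/s²

Resolving the weight along the incline: the component pulling the brick down the slope is mg sin 36.87° = 10 × 9.81 × 0.6000 = 58.860 N, and the normal force is N = mg cos 36.87° = 10 × 9.81 × 0.8000 = 78.480 N.
With no friction the net force along the incline is 58.860 N, so a = g sin 36.87° = 58.860 / 10 = 5.8860 m/s².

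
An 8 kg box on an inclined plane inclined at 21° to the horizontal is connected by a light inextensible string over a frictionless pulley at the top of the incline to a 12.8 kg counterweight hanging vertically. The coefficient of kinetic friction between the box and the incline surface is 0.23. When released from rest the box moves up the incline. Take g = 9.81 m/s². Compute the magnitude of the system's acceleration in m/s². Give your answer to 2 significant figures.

3.9 m/s²

For the box on the incline: the weight component along the slope is m₁g sin 21° = 8 × 9.81 × 0.3584 = 28.127 N and the normal force is N = m₁g cos 21° = 73.267 N.
Kinetic friction opposes the box's motion up the incline: f = μN = 0.23 × 73.267 = 16.851 N acting down the slope.
Newton's second law for the box (up-slope positive): T − 28.127 − 16.851 = 8 a. For the hanging counterweight (downward positive): 12.8 × 9.81 − T = 12.8 a.
Adding the two equations eliminates T: 80.590 = 20.8 a, so a = 3.8745 m/s².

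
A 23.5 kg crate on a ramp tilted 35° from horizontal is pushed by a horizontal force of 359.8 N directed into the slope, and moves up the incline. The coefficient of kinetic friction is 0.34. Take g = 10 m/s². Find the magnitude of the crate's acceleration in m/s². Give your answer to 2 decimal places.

1.04 m/s²

The horizontal push has components F cos 35° = 359.8 × 0.8192 = 294.748 N up the incline and F sin 35° = 359.8 × 0.5736 = 206.381 N pressing into the surface.
The normal force is therefore N = mg cos 35° + F sin 35° = 192.512 + 206.381 = 398.893 N, and kinetic friction down the slope is μN = 0.34 × 398.893 = 135.624 N.
Along the incline: F cos 35° − mg sin 35° − μN = ma, so 294.748 − 134.796 − 135.624 = 23.5 a, giving a = 1.0352 m/s².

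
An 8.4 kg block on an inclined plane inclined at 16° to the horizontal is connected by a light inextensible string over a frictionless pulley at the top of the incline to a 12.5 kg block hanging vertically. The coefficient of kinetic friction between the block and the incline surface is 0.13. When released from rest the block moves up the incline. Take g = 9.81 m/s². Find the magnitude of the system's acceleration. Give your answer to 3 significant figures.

For the block on the incline: the weight component along the slope is m₁g sin 16° = 8.4 × 9.81 × 0.2756 = 22.711 N and the normal force is N = m₁g cos 16° = 79.212 N.
Kinetic friction opposes the block's motion up the incline: f = μN = 0.13 × 79.212 = 10.298 N acting down the slope.
Newton's second law for the block (up-slope positive): T − 22.711 − 10.298 = 8.4 a. For the hanging block (downward positive): 12.5 × 9.81 − T = 12.5 a.
Adding the two equations eliminates T: 89.616 = 20.9 a, so a = 4.2878 m/s².

4.29 m/s²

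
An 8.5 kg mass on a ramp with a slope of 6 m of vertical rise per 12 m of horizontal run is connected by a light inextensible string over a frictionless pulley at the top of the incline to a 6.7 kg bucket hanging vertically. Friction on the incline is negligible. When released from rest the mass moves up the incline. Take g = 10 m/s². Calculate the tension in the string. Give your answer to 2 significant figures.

For the mass on the incline: the weight component along the slope is m₁g sin 26.57° = 8.5 × 10 × 0.4472 = 38.012 N and the normal force is N = m₁g cos 26.57° = 76.026 N.
Newton's second law for the mass (up-slope positive): T − 38.012 = 8.5 a. For the hanging bucket (downward positive): 6.7 × 10 − T = 6.7 a.
Adding the two equations eliminates T: 28.988 = 15.2 a, so a = 1.9071 m/s².
Then from the hanging bucket's equation, T = 6.7 × (10 − 1.9071) = 54.222 N.

54 N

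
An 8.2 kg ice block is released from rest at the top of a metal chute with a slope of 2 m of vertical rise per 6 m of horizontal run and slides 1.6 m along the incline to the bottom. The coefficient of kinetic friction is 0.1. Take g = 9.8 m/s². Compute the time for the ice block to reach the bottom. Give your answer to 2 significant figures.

1.2 s

The weight component along the incline is mg sin 18.43° = 25.412 N and the normal force is N = mg cos 18.43° = 76.236 N.
Friction up the slope is f = μN = 0.1 × 76.236 = 7.624 N, so the net downslope force is 25.412 − 7.624 = 17.788 N and a = 17.788 / 8.2 = 2.1693 m/s².
Starting from rest, L = ½at², so t = √(2L/a) = √(2 × 1.6 / 2.1693) = 1.2145 s.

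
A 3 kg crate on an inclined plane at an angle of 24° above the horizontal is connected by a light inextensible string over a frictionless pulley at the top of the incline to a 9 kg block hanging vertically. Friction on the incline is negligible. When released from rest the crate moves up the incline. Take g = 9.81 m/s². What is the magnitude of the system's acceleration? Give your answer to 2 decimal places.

For the crate on the incline: the weight component along the slope is m₁g sin 24° = 3 × 9.81 × 0.4067 = 11.969 N and the normal force is N = m₁g cos 24° = 26.886 N.
Newton's second law for the crate (up-slope positive): T − 11.969 = 3 a. For the hanging block (downward positive): 9 × 9.81 − T = 9 a.
Adding the two equations eliminates T: 76.321 = 12 a, so a = 6.3601 m/s².

6.36 m/s²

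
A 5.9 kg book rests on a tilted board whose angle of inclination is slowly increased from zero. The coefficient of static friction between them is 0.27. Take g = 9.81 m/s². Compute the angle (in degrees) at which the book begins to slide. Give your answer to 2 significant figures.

15°

At the threshold of sliding, static friction is at its maximum μ_s N and exactly balances the weight component along the incline: mg sin θ = μ_s mg cos θ.
Hence tan θ = μ_s = 0.27, so θ = arctan(0.27) = 15.1096°.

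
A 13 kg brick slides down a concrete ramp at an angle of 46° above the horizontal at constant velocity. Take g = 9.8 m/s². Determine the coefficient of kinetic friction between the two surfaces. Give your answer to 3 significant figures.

1.04

At constant velocity the net force along the incline is zero: mg sin 46° = μ mg cos 46°.
So μ = tan 46° = 0.7193 / 0.6947 = 1.0354.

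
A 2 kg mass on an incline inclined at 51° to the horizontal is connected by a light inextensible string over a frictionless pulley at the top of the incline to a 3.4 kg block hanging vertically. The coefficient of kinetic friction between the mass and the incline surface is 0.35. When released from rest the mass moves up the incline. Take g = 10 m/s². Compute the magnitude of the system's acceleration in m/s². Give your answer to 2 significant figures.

For the mass on the incline: the weight component along the slope is m₁g sin 51° = 2 × 10 × 0.7771 = 15.542 N and the normal force is N = m₁g cos 51° = 12.586 N.
Kinetic friction opposes the mass's motion up the incline: f = μN = 0.35 × 12.586 = 4.405 N acting down the slope.
Newton's second law for the mass (up-slope positive): T − 15.542 − 4.405 = 2 a. For the hanging block (downward positive): 3.4 × 10 − T = 3.4 a.
Adding the two equations eliminates T: 14.053 = 5.4 a, so a = 2.6024 m/s².

2.6 m/s²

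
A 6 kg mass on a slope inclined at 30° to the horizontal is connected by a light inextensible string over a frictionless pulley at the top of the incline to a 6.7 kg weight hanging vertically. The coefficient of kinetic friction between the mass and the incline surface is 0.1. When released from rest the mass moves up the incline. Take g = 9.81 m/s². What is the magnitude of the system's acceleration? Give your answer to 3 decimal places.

2.457 m/s²

For the mass on the incline: the weight component along the slope is m₁g sin 30° = 6 × 9.81 × 0.5000 = 29.430 N and the normal force is N = m₁g cos 30° = 50.974 N.
Kinetic friction opposes the mass's motion up the incline: f = μN = 0.1 × 50.974 = 5.097 N acting down the slope.
Newton's second law for the mass (up-slope positive): T − 29.430 − 5.097 = 6 a. For the hanging weight (downward positive): 6.7 × 9.81 − T = 6.7 a.
Adding the two equations eliminates T: 31.200 = 12.7 a, so a = 2.4567 m/s².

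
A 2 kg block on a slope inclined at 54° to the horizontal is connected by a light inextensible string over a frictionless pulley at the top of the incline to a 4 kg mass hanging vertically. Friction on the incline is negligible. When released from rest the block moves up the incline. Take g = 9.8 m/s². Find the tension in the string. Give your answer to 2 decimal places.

23.64 N

For the block on the incline: the weight component along the slope is m₁g sin 54° = 2 × 9.8 × 0.8090 = 15.856 N and the normal force is N = m₁g cos 54° = 11.521 N.
Newton's second law for the block (up-slope positive): T − 15.856 = 2 a. For the hanging mass (downward positive): 4 × 9.8 − T = 4 a.
Adding the two equations eliminates T: 23.344 = 6 a, so a = 3.8907 m/s².
Then from the hanging mass's equation, T = 4 × (9.8 − 3.8907) = 23.637 N.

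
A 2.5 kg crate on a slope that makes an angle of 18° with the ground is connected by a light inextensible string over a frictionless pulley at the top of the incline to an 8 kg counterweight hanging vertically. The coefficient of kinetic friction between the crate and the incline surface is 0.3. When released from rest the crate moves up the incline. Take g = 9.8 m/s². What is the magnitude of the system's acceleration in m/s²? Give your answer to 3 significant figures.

6.08 m/s²

For the crate on the incline: the weight component along the slope is m₁g sin 18° = 2.5 × 9.8 × 0.3090 = 7.571 N and the normal force is N = m₁g cos 18° = 23.301 N.
Kinetic friction opposes the crate's motion up the incline: f = μN = 0.3 × 23.301 = 6.990 N acting down the slope.
Newton's second law for the crate (up-slope positive): T − 7.571 − 6.990 = 2.5 a. For the hanging counterweight (downward positive): 8 × 9.8 − T = 8 a.
Adding the two equations eliminates T: 63.839 = 10.5 a, so a = 6.0799 m/s².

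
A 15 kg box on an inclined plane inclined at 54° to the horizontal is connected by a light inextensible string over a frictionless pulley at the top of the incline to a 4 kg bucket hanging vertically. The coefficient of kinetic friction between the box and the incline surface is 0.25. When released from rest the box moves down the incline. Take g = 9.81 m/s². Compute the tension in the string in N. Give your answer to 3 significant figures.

For the box on the incline: the weight component along the slope is m₁g sin 54° = 15 × 9.81 × 0.8090 = 119.044 N and the normal force is N = m₁g cos 54° = 86.493 N.
Kinetic friction opposes the box's motion down the incline: f = μN = 0.25 × 86.493 = 21.623 N acting up the slope.
Newton's second law for the box (down-slope positive): 119.044 − 21.623 − T = 15 a. For the hanging bucket (upward positive): T − 4 × 9.81 = 4 a.
Adding the two equations eliminates T: 58.181 = 19 a, so a = 3.0622 m/s².
Then from the hanging bucket's equation, T = 4 × (9.81 + 3.0622) = 51.489 N.

51.5 N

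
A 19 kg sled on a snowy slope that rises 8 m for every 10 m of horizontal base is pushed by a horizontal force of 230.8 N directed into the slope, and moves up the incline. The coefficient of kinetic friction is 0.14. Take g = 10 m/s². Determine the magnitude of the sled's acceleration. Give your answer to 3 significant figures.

The horizontal push has components F cos 38.66° = 230.8 × 0.7809 = 180.232 N up the incline and F sin 38.66° = 230.8 × 0.6247 = 144.181 N pressing into the surface.
The normal force is therefore N = mg cos 38.66° + F sin 38.66° = 148.371 + 144.181 = 292.552 N, and kinetic friction down the slope is μN = 0.14 × 292.552 = 40.957 N.
Along the incline: F cos 38.66° − mg sin 38.66° − μN = ma, so 180.232 − 118.693 − 40.957 = 19 a, giving a = 1.0833 m/s².

1.08 m/s²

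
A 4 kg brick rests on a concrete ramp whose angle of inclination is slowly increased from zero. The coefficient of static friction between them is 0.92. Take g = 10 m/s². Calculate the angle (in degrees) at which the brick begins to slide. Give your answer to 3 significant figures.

42.6°

At the threshold of sliding, static friction is at its maximum μ_s N and exactly balances the weight component along the incline: mg sin θ = μ_s mg cos θ.
Hence tan θ = μ_s = 0.92, so θ = arctan(0.92) = 42.6141°.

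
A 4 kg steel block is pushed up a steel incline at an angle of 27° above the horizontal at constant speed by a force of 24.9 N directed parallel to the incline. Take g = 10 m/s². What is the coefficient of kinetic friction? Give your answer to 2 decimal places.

0.19

At constant speed ΣF = 0 along the incline. The applied 24.9 N acts up the slope; the weight component mg sin 27° = 18.160 N and kinetic friction μN both act down the slope.
So 24.9 = 18.160 + μ × 35.640, giving μ = (24.9 − 18.160) / 35.640 = 0.1891.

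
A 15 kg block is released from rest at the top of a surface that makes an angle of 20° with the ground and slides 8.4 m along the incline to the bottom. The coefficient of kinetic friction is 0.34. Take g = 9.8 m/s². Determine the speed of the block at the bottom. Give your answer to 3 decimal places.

The weight component along the incline is mg sin 20° = 50.277 N and the normal force is N = mg cos 20° = 138.135 N.
Friction up the slope is f = μN = 0.34 × 138.135 = 46.966 N, so the net downslope force is 50.277 − 46.966 = 3.311 N and a = 3.311 / 15 = 0.2207 m/s².
Starting from rest over a distance of 8.4 m, v² = 2aL = 2 × 0.2207 × 8.4 = 3.7078, so v = 1.9256 m/s.

1.926 m/s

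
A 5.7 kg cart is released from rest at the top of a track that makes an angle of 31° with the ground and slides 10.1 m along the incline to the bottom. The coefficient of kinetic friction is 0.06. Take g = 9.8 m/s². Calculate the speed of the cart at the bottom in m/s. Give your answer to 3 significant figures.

9.58 m/s

The weight component along the incline is mg sin 31° = 28.770 N and the normal force is N = mg cos 31° = 47.881 N.
Friction up the slope is f = μN = 0.06 × 47.881 = 2.873 N, so the net downslope force is 28.770 − 2.873 = 25.897 N and a = 25.897 / 5.7 = 4.5433 m/s².
Starting from rest over a distance of 10.1 m, v² = 2aL = 2 × 4.5433 × 10.1 = 91.7747, so v = 9.5799 m/s.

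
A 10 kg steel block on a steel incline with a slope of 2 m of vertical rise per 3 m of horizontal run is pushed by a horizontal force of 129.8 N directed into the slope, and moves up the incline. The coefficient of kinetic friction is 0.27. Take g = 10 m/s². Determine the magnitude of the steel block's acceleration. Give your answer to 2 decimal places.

1.06 m/s²

The horizontal push has components F cos 33.69° = 129.8 × 0.8321 = 108.007 N up the incline and F sin 33.69° = 129.8 × 0.5547 = 72.000 N pressing into the surface.
The normal force is therefore N = mg cos 33.69° + F sin 33.69° = 83.210 + 72.000 = 155.210 N, and kinetic friction down the slope is μN = 0.27 × 155.210 = 41.907 N.
Along the incline: F cos 33.69° − mg sin 33.69° − μN = ma, so 108.007 − 55.470 − 41.907 = 10 a, giving a = 1.0630 m/s².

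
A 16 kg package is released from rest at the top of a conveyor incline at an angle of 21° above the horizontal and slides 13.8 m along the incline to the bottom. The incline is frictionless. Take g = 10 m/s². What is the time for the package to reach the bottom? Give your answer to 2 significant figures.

2.8 s

The weight component along the incline is mg sin 21° = 57.339 N and the normal force is N = mg cos 21° = 149.373 N.
With no friction, a = g sin 21° = 3.5837 m/s².
Starting from rest, L = ½at², so t = √(2L/a) = √(2 × 13.8 / 3.5837) = 2.7752 s.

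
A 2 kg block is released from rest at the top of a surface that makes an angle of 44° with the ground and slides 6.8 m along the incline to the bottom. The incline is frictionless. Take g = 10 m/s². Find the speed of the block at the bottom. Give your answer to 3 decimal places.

9.720 m/s

The weight component along the incline is mg sin 44° = 13.893 N and the normal force is N = mg cos 44° = 14.387 N.
With no friction, a = g sin 44° = 6.9466 m/s².
Starting from rest over a distance of 6.8 m, v² = 2aL = 2 × 6.9466 × 6.8 = 94.4738, so v = 9.7198 m/s.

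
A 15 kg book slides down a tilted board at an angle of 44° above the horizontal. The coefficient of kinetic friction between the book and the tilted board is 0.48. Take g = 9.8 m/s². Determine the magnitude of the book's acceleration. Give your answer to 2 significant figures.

Resolving the weight along the incline: the component pulling the book down the slope is mg sin 44° = 15 × 9.8 × 0.6947 = 102.121 N, and the normal force is N = mg cos 44° = 15 × 9.8 × 0.7193 = 105.737 N.
Kinetic friction acts up the slope with magnitude f = μN = 0.48 × 105.737 = 50.754 N.
Net force along the incline is 102.121 − 50.754 = 51.367 N, so a = 51.367 / 15 = 3.4245 m/s².

3.4 m/s²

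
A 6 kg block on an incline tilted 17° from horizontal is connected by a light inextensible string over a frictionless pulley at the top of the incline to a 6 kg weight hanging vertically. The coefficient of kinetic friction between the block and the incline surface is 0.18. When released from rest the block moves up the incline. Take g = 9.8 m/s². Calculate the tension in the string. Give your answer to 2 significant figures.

For the block on the incline: the weight component along the slope is m₁g sin 17° = 6 × 9.8 × 0.2924 = 17.193 N and the normal force is N = m₁g cos 17° = 56.231 N.
Kinetic friction opposes the block's motion up the incline: f = μN = 0.18 × 56.231 = 10.122 N acting down the slope.
Newton's second law for the block (up-slope positive): T − 17.193 − 10.122 = 6 a. For the hanging weight (downward positive): 6 × 9.8 − T = 6 a.
Adding the two equations eliminates T: 31.485 = 12 a, so a = 2.6237 m/s².
Then from the hanging weight's equation, T = 6 × (9.8 − 2.6237) = 43.058 N.

43 N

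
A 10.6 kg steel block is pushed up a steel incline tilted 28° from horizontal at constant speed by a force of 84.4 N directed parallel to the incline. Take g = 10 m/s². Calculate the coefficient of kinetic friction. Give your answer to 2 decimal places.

0.37

At constant speed ΣF = 0 along the incline. The applied 84.4 N acts up the slope; the weight component mg sin 28° = 49.764 N and kinetic friction μN both act down the slope.
So 84.4 = 49.764 + μ × 93.592, giving μ = (84.4 − 49.764) / 93.592 = 0.3701.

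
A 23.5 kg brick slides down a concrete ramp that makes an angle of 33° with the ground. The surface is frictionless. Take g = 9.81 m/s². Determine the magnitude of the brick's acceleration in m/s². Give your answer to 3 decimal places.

5.343 m/s²

Resolving the weight along the incline: the component pulling the brick down the slope is mg sin 33° = 23.5 × 9.81 × 0.5446 = 125.549 N, and the normal force is N = mg cos 33° = 23.5 × 9.81 × 0.8387 = 193.350 N.
With no friction the net force along the incline is 125.549 N, so a = g sin 33° = 125.549 / 23.5 = 5.3425 m/s².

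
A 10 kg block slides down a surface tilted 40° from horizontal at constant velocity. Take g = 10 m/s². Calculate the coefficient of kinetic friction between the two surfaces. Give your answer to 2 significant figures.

0.84

At constant velocity the net force along the incline is zero: mg sin 40° = μ mg cos 40°.
So μ = tan 40° = 0.6428 / 0.7660 = 0.8392.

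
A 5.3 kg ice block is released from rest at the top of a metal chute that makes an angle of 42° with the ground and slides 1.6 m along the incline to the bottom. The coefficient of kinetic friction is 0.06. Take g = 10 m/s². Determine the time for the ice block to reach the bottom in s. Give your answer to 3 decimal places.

The weight component along the incline is mg sin 42° = 35.464 N and the normal force is N = mg cos 42° = 39.387 N.
Friction up the slope is f = μN = 0.06 × 39.387 = 2.363 N, so the net downslope force is 35.464 − 2.363 = 33.101 N and a = 33.101 / 5.3 = 6.2455 m/s².
Starting from rest, L = ½at², so t = √(2L/a) = √(2 × 1.6 / 6.2455) = 0.7158 s.

0.716 s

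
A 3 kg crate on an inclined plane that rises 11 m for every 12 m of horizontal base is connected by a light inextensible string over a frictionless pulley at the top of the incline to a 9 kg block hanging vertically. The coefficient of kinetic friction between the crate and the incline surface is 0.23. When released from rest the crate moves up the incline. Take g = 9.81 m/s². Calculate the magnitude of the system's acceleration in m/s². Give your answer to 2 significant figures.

For the crate on the incline: the weight component along the slope is m₁g sin 42.51° = 3 × 9.81 × 0.6757 = 19.886 N and the normal force is N = m₁g cos 42.51° = 21.694 N.
Kinetic friction opposes the crate's motion up the incline: f = μN = 0.23 × 21.694 = 4.990 N acting down the slope.
Newton's second law for the crate (up-slope positive): T − 19.886 − 4.990 = 3 a. For the hanging block (downward positive): 9 × 9.81 − T = 9 a.
Adding the two equations eliminates T: 63.414 = 12 a, so a = 5.2845 m/s².

5.3 m/s²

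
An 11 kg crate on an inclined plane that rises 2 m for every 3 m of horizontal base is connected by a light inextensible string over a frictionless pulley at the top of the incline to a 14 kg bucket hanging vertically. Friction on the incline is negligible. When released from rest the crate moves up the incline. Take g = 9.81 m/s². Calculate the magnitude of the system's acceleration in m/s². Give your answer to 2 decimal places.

For the crate on the incline: the weight component along the slope is m₁g sin 33.69° = 11 × 9.81 × 0.5547 = 59.858 N and the normal force is N = m₁g cos 33.69° = 89.787 N.
Newton's second law for the crate (up-slope positive): T − 59.858 = 11 a. For the hanging bucket (downward positive): 14 × 9.81 − T = 14 a.
Adding the two equations eliminates T: 77.482 = 25 a, so a = 3.0993 m/s².

3.10 m/s²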